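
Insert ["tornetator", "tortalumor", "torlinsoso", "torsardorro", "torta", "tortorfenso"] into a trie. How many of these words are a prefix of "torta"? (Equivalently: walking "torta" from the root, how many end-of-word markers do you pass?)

Check each prefix of "torta" against the stored set — each match is an end-marker on the path.
Prefixes of the query that are stored words: "torta"
Count: 1

1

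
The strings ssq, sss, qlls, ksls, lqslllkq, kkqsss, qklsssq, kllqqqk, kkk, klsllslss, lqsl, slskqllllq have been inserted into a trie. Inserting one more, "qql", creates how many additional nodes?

Walking "qql" from the root, the first 1 characters ("q") follow existing edges; "q" is the first miss.
So 3 − 1 = 2 new nodes.

2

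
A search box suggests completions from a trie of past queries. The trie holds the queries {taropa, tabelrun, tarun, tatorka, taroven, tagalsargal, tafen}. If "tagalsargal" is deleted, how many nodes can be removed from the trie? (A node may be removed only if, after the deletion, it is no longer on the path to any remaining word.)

9

After clearing the end-marker at "tagalsargal", prune upward until reaching a node still needed by another word.
The suffix "galsargal" (9 nodes) is used only by "tagalsargal"; the node for "ta" still has the child "r", so pruning stops there.
Nodes removed: 9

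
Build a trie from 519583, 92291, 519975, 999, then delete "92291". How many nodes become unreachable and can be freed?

4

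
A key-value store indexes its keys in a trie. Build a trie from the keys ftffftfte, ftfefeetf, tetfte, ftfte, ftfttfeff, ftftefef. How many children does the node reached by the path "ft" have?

1

Follow the path "ft" to its node, then look at its outgoing edges.
Distinct next characters after "ft": f.
That node has 1 child edge.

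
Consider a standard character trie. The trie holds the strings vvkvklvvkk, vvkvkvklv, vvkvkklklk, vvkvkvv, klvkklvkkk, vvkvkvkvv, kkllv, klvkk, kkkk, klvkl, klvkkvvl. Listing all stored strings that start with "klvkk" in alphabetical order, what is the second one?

klvkklvkkk

DFS of the "klvkk" subtree visits, in order: "klvkk", "klvkklvkkk", "klvkkvvl"
Position 2: klvkklvkkk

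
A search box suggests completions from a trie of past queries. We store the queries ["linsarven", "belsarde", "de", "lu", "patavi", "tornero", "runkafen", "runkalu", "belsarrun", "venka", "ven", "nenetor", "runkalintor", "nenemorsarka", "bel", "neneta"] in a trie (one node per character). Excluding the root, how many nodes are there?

72

Count nodes per top-level branch (shared prefixes stored once):
  'b'-branch (bel, belsarde, belsarrun): 11 nodes
  'd'-branch (de): 2 nodes
  'l'-branch (linsarven, lu): 10 nodes
  'n'-branch (nenemorsarka, neneta, nenetor): 16 nodes
  'p'-branch (patavi): 6 nodes
  'r'-branch (runkafen, runkalintor, runkalu): 15 nodes
  't'-branch (tornero): 7 nodes
  'v'-branch (ven, venka): 5 nodes
Sum: 72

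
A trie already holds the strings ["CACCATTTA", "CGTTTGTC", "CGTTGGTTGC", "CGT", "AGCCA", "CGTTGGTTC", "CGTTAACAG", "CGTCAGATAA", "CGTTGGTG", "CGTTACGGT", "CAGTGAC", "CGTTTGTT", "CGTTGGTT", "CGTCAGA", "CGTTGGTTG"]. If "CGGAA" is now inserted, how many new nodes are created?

3

The longest prefix of "CGGAA" already in the trie is "CG" (length 2).
Each of the 3 remaining characters creates one node.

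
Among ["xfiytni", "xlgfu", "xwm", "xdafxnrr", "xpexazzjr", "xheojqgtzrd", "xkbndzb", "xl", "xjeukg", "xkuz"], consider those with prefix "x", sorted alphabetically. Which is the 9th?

xpexazzjr

Words with prefix "x", in lexicographic order: "xdafxnrr", "xfiytni", "xheojqgtzrd", "xjeukg", "xkbndzb", "xkuz", "xl", "xlgfu", "xpexazzjr", "xwm"
The 9th is xpexazzjr.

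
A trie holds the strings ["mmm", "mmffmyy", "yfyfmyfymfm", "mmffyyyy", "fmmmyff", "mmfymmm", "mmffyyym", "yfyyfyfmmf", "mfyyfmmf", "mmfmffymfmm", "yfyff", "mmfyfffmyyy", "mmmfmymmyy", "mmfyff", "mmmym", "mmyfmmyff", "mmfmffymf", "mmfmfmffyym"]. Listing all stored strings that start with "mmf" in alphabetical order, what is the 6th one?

DFS of the "mmf" subtree visits, in order: "mmffmyy", "mmffyyym", "mmffyyyy", "mmfmffymf", "mmfmffymfmm", "mmfmfmffyym", "mmfyff", "mmfyfffmyyy", "mmfymmm"
Position 6: mmfmfmffyym

mmfmfmffyym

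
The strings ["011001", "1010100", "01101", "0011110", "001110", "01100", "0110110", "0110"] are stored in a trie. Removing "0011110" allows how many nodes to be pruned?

Walk "0011110" from the leaf back toward the root, removing each node that no remaining word uses.
The suffix "10" (2 nodes) is used only by "0011110"; the node for "00111" still has the child "0", so pruning stops there.
Nodes removed: 2

2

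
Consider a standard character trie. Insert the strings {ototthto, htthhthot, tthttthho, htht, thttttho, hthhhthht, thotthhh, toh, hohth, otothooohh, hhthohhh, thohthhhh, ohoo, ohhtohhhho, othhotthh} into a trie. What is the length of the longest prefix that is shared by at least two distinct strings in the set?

4

The deepest shared node is where two words last agree before diverging.
"otothooohh" and "ototthto" agree on "otot" (4 characters) before diverging; nothing deeper is shared.
Longest shared-prefix length: 4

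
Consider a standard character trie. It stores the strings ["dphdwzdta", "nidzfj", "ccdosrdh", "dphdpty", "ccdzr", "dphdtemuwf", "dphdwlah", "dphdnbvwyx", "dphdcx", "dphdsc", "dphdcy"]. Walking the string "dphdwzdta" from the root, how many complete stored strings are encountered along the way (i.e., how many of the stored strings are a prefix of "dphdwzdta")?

1

Traverse "dphdwzdta" character by character; count nodes along the way that are marked as word ends.
Prefixes of the query that are stored words: "dphdwzdta"
Count: 1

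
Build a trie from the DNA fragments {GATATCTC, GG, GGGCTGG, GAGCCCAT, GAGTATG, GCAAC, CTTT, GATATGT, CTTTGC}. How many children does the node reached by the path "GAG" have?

The children of the "GAG" node are the distinct next characters among strings starting with "GAG".
Distinct next characters after "GAG": C, T.
That node has 2 child edges.

2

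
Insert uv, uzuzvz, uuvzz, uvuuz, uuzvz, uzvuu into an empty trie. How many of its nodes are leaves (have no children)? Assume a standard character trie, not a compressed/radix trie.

5

Leaves are exactly the stored words that no other stored word extends.
Those words: "uuvzz", "uuzvz", "uvuuz", "uzuzvz", "uzvuu"
Leaf count: 5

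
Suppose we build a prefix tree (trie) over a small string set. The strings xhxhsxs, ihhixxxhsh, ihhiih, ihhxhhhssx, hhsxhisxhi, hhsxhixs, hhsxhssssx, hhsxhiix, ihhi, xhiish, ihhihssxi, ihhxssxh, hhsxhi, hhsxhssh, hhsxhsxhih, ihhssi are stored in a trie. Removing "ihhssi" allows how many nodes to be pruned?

Walk "ihhssi" from the leaf back toward the root, removing each node that no remaining word uses.
The suffix "ssi" (3 nodes) is used only by "ihhssi"; the node for "ihh" still has the child "i", so pruning stops there.
Nodes removed: 3

3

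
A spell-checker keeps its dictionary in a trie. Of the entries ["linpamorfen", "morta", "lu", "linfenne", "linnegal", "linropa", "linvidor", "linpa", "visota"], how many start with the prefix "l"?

7

Walk to "l"; the words in its subtree are exactly those with that prefix.
Words under "l": linfenne, linnegal, linpa, linpamorfen, linropa, linvidor, lu
Count: 7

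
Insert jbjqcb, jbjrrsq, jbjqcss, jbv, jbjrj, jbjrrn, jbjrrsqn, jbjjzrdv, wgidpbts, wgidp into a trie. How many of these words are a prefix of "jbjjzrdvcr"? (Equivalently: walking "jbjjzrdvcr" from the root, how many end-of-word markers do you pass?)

Check each prefix of "jbjjzrdvcr" against the stored set — each match is an end-marker on the path.
Prefixes of the query that are stored words: "jbjjzrdv"
Count: 1

1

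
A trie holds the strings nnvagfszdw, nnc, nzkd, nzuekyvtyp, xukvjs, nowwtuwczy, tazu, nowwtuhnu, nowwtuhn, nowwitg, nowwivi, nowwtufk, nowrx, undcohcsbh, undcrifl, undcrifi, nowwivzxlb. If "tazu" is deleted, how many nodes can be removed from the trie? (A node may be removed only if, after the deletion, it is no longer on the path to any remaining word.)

4

A node on "tazu"'s path can go only if nothing else ends at it or branches off below it.
No other word shares any prefix with "tazu", so all 4 of its nodes go.
Nodes removed: 4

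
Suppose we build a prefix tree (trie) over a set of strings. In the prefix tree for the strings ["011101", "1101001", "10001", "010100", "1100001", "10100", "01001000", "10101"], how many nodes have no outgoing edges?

8

Leaves are exactly the stored words that no other stored word extends.
Those words: "01001000", "010100", "011101", "10001", "10100", "10101", "1100001", "1101001"
Leaf count: 8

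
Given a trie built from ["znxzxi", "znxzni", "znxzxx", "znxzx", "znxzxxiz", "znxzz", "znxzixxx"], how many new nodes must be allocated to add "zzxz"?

"z" is already a path in the trie; the remaining "zxz" must be added.
New nodes needed: |"zzxz"| − 1 = 4 − 1 = 3.

3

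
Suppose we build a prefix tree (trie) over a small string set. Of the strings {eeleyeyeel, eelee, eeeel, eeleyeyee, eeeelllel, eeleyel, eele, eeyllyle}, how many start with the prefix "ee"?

8

Traverse to the node for "ee", then collect every word in that subtree.
Matches: "eeeel", "eeeelllel", "eele", "eelee", "eeleyel", "eeleyeyee", "eeleyeyeel", "eeyllyle"
Count: 8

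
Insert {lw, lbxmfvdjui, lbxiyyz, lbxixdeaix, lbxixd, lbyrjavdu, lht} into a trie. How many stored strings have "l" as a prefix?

Filter for entries beginning with "l":
Words under "l": lbxixd, lbxixdeaix, lbxiyyz, lbxmfvdjui, lbyrjavdu, lht, lw
Count: 7

7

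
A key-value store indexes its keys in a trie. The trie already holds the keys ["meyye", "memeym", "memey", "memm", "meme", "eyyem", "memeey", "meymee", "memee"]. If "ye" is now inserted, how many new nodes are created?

"ye" shares no prefix with any stored word, so all 2 characters open new nodes.
2 − 0 = 2 new nodes.

2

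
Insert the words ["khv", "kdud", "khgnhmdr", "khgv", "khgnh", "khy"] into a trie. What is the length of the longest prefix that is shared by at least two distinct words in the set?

The deepest shared node is where two words last agree before diverging.
e.g. "khgnh" and "khgnhmdr" share the prefix "khgnh" of length 5; no pair shares a longer one.
Longest shared-prefix length: 5

5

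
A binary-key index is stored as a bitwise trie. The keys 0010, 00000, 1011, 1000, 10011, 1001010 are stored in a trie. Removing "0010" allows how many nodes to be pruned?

2

A node on "0010"'s path can go only if nothing else ends at it or branches off below it.
The suffix "10" (2 nodes) is used only by "0010"; the node for "00" still has the child "0", so pruning stops there.
Nodes removed: 2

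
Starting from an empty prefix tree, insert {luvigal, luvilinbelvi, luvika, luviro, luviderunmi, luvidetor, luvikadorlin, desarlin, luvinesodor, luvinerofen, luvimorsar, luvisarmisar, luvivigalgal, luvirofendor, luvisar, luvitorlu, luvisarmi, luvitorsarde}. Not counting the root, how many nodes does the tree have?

93

Count nodes per top-level branch (shared prefixes stored once):
  'd'-branch (desarlin): 8 nodes
  'l'-branch (luviderunmi, luvidetor, luvigal, luvika, luvikadorlin, luvilinbelvi, luvimorsar, luvinerofen, luvinesodor, luviro, luvirofendor, luvisar, luvisarmi, luvisarmisar, luvitorlu, luvitorsarde, luvivigalgal): 85 nodes
Sum: 93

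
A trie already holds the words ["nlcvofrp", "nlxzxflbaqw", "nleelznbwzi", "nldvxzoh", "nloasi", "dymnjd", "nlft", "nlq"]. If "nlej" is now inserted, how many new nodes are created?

1

"nle" is already a path in the trie; the remaining "j" must be added.
New nodes needed: |"nlej"| − 3 = 4 − 3 = 1.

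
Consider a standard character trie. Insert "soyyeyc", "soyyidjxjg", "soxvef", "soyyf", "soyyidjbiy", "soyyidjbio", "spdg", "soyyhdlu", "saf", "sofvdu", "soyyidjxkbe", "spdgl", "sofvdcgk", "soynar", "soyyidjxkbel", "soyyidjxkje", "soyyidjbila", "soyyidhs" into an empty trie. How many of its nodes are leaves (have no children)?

16

Leaves are exactly the stored words that no other stored word extends.
Those words: "saf", "sofvdcgk", "sofvdu", "soxvef", "soynar", "soyyeyc", "soyyf", "soyyhdlu", "soyyidhs", "soyyidjbila", "soyyidjbio", "soyyidjbiy", "soyyidjxjg", "soyyidjxkbel", "soyyidjxkje", "spdgl"
Leaf count: 16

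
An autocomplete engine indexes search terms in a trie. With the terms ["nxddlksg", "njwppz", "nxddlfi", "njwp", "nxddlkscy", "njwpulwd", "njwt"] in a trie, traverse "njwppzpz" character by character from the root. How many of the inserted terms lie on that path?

Walk "njwppzpz" from the root; an end-of-word marker is hit whenever a stored word is a prefix of "njwppzpz".
Prefixes of the query that are stored words: "njwp", "njwppz"
Count: 2

2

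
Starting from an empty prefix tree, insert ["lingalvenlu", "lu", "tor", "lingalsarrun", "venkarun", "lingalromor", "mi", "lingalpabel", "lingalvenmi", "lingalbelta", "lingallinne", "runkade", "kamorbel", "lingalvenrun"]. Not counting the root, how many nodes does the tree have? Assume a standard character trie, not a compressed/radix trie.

Insert word by word; a character creates a node only if that edge doesn't already exist:
  "lingalvenlu" → 11 new (l, i, n, g, a, l, v, e, n, l, u)
  "lu" → prefix "l" already present; 1 new (u)
  "tor" → 3 new (t, o, r)
  "lingalsarrun" → prefix "lingal" already present; 6 new (s, a, r, r, u, n)
  "venkarun" → 8 new (v, e, n, k, a, r, u, n)
  "lingalromor" → prefix "lingal" already present; 5 new (r, o, m, o, r)
  "mi" → 2 new (m, i)
  "lingalpabel" → prefix "lingal" already present; 5 new (p, a, b, e, l)
  "lingalvenmi" → prefix "lingalven" already present; 2 new (m, i)
  "lingalbelta" → prefix "lingal" already present; 5 new (b, e, l, t, a)
  "lingallinne" → prefix "lingal" already present; 5 new (l, i, n, n, e)
  "runkade" → 7 new (r, u, n, k, a, d, e)
  "kamorbel" → 8 new (k, a, m, o, r, b, e, l)
  "lingalvenrun" → prefix "lingalven" already present; 3 new (r, u, n)
Total nodes = 11 + 1 + 3 + 6 + 8 + 5 + 2 + 5 + 2 + 5 + 5 + 7 + 8 + 3 = 71

71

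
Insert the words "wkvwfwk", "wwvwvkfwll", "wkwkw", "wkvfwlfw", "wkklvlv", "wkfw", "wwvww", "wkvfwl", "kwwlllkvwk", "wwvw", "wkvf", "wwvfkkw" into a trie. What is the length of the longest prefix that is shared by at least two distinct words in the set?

6

Look for the deepest trie node that still has at least two words in its subtree.
"wkvfwl" and "wkvfwlfw" agree on "wkvfwl" (6 characters) before diverging; nothing deeper is shared.
Longest shared-prefix length: 6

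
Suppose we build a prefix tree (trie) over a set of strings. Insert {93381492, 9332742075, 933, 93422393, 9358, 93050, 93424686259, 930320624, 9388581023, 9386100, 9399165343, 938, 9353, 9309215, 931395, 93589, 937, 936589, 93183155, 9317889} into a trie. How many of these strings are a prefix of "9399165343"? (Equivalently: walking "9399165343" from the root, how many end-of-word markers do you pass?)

1

Traverse "9399165343" character by character; count nodes along the way that are marked as word ends.
Prefixes of the query that are stored words: "9399165343"
Count: 1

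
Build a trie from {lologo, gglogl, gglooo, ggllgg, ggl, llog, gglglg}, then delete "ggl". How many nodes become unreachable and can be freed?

0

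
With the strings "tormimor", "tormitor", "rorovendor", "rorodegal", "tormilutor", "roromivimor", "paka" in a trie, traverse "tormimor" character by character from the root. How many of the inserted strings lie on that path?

1

Check each prefix of "tormimor" against the stored set — each match is an end-marker on the path.
Prefixes of the query that are stored words: "tormimor"
Count: 1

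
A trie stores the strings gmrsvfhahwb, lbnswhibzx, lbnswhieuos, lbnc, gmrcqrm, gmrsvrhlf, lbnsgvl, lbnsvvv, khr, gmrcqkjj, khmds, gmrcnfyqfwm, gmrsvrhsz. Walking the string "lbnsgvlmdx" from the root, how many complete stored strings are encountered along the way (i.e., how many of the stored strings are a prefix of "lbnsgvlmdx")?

1

Check each prefix of "lbnsgvlmdx" against the stored set — each match is an end-marker on the path.
Prefixes of the query that are stored words: "lbnsgvl"
Count: 1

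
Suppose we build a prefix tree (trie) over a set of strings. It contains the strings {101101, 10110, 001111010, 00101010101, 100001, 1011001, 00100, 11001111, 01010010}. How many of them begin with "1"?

Traverse to the node for "1", then collect every word in that subtree.
Words under "1": 100001, 10110, 1011001, 101101, 11001111
Count: 5

5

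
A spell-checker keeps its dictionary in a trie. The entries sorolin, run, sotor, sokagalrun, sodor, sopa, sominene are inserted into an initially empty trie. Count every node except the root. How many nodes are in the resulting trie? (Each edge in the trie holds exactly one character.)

32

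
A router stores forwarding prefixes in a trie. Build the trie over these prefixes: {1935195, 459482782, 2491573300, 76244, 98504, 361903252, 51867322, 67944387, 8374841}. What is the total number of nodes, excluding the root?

Trace insertions, counting only characters that open a new branch:
  "1935195" → 7 new (1, 9, 3, 5, 1, 9, 5)
  "459482782" → 9 new (4, 5, 9, 4, 8, 2, 7, 8, 2)
  "2491573300" → 10 new (2, 4, 9, 1, 5, 7, 3, 3, 0, 0)
  "76244" → 5 new (7, 6, 2, 4, 4)
  "98504" → 5 new (9, 8, 5, 0, 4)
  "361903252" → 9 new (3, 6, 1, 9, 0, 3, 2, 5, 2)
  "51867322" → 8 new (5, 1, 8, 6, 7, 3, 2, 2)
  "67944387" → 8 new (6, 7, 9, 4, 4, 3, 8, 7)
  "8374841" → 7 new (8, 3, 7, 4, 8, 4, 1)
Total nodes = 7 + 9 + 10 + 5 + 5 + 9 + 8 + 8 + 7 = 68

68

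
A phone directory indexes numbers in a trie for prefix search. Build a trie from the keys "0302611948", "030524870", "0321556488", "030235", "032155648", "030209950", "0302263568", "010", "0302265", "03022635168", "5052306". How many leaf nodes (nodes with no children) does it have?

10

A leaf is a node with no children — equivalently, the end of a word that is not a proper prefix of any other stored word.
Those words: "010", "030209950", "03022635168", "0302263568", "0302265", "030235", "0302611948", "030524870", "0321556488", "5052306"
Leaf count: 10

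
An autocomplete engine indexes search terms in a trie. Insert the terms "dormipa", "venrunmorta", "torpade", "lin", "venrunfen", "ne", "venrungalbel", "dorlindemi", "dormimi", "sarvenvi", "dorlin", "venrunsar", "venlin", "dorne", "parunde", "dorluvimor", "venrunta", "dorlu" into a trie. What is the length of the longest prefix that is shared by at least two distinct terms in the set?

6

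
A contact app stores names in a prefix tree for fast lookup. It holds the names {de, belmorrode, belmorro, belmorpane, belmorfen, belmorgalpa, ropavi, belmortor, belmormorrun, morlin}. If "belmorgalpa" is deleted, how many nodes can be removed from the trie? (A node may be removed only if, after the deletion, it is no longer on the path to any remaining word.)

5

Walk "belmorgalpa" from the leaf back toward the root, removing each node that no remaining word uses.
The suffix "galpa" (5 nodes) is used only by "belmorgalpa"; the node for "belmor" still has the child "r", so pruning stops there.
Nodes removed: 5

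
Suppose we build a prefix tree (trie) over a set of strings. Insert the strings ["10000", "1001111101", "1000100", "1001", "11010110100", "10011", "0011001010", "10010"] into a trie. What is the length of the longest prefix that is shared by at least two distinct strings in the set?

5

Look for the deepest trie node that still has at least two words in its subtree.
"10011" and "1001111101" agree on "10011" (5 characters) before diverging; nothing deeper is shared.
Longest shared-prefix length: 5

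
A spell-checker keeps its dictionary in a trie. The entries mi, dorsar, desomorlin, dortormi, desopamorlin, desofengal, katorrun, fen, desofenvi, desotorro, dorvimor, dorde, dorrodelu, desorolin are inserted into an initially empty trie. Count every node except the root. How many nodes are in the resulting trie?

72

Trace insertions, counting only characters that open a new branch:
  "mi" → 2 new (m, i)
  "dorsar" → 6 new (d, o, r, s, a, r)
  "desomorlin" → prefix "d" already present; 9 new (e, s, o, m, o, r, l, i, n)
  "dortormi" → prefix "dor" already present; 5 new (t, o, r, m, i)
  "desopamorlin" → prefix "deso" already present; 8 new (p, a, m, o, r, l, i, n)
  "desofengal" → prefix "deso" already present; 6 new (f, e, n, g, a, l)
  "katorrun" → 8 new (k, a, t, o, r, r, u, n)
  "fen" → 3 new (f, e, n)
  "desofenvi" → prefix "desofen" already present; 2 new (v, i)
  "desotorro" → prefix "deso" already present; 5 new (t, o, r, r, o)
  "dorvimor" → prefix "dor" already present; 5 new (v, i, m, o, r)
  "dorde" → prefix "dor" already present; 2 new (d, e)
  "dorrodelu" → prefix "dor" already present; 6 new (r, o, d, e, l, u)
  "desorolin" → prefix "deso" already present; 5 new (r, o, l, i, n)
Total nodes = 2 + 6 + 9 + 5 + 8 + 6 + 8 + 3 + 2 + 5 + 5 + 2 + 6 + 5 = 72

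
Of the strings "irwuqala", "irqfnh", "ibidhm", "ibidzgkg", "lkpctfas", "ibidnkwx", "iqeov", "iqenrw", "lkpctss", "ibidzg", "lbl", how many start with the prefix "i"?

Walk to "i"; the words in its subtree are exactly those with that prefix.
Matches: "ibidhm", "ibidnkwx", "ibidzg", "ibidzgkg", "iqenrw", "iqeov", "irqfnh", "irwuqala"
Count: 8

8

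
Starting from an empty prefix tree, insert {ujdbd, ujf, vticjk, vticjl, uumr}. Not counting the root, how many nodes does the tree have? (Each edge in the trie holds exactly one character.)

16

Count nodes per top-level branch (shared prefixes stored once):
  'u'-branch (ujdbd, ujf, uumr): 9 nodes
  'v'-branch (vticjk, vticjl): 7 nodes
Sum: 16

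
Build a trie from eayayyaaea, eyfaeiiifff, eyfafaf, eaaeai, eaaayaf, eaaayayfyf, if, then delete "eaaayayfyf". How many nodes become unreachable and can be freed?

4

After clearing the end-marker at "eaaayayfyf", prune upward until reaching a node still needed by another word.
The suffix "yfyf" (4 nodes) is used only by "eaaayayfyf"; the node for "eaaaya" still has the child "f", so pruning stops there.
Nodes removed: 4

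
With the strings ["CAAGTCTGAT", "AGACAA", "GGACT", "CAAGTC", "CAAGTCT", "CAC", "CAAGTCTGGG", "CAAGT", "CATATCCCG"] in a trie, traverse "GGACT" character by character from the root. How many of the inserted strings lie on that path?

Walk "GGACT" from the root; an end-of-word marker is hit whenever a stored word is a prefix of "GGACT".
Prefixes of the query that are stored words: "GGACT"
Count: 1

1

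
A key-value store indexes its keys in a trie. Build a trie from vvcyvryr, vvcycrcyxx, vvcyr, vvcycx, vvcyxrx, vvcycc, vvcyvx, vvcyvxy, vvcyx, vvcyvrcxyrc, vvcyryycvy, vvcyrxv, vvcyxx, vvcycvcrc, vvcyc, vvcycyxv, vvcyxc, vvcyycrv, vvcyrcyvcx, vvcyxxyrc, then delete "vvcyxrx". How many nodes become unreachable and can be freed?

2

Walk "vvcyxrx" from the leaf back toward the root, removing each node that no remaining word uses.
The suffix "rx" (2 nodes) is used only by "vvcyxrx"; the node for "vvcyx" still has the child "x", so pruning stops there.
Nodes removed: 2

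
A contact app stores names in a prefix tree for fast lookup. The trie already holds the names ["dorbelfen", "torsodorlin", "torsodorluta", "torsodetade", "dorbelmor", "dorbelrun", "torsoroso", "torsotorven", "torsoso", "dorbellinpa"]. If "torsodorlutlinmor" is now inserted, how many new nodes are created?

Walking "torsodorlutlinmor" from the root, the first 11 characters ("torsodorlut") follow existing edges; "l" is the first miss.
New nodes needed: |"torsodorlutlinmor"| − 11 = 17 − 11 = 6.

6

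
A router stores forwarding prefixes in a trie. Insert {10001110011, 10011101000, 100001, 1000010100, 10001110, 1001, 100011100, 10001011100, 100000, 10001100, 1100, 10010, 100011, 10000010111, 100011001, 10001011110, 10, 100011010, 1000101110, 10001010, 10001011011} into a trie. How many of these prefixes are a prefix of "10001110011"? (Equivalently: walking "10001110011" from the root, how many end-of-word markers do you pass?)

5

Walk "10001110011" from the root; an end-of-word marker is hit whenever a stored word is a prefix of "10001110011".
Prefixes of the query that are stored words: "10", "100011", "10001110", "100011100", "10001110011"
Count: 5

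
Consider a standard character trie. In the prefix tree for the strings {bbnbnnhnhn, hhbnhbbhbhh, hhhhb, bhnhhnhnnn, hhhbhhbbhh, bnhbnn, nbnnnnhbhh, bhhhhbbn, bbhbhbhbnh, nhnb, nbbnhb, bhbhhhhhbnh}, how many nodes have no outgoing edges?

A leaf is a node with no children — equivalently, the end of a word that is not a proper prefix of any other stored word.
Those words: "bbhbhbhbnh", "bbnbnnhnhn", "bhbhhhhhbnh", "bhhhhbbn", "bhnhhnhnnn", "bnhbnn", "hhbnhbbhbhh", "hhhbhhbbhh", "hhhhb", "nbbnhb", "nbnnnnhbhh", "nhnb"
Leaf count: 12

12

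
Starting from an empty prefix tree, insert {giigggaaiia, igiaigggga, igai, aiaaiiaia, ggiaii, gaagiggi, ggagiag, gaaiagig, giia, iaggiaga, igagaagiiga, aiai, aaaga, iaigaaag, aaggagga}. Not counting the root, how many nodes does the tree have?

87

Insert word by word; a character creates a node only if that edge doesn't already exist:
  "giigggaaiia" → 11 new (g, i, i, g, g, g, a, a, i, i, a)
  "igiaigggga" → 10 new (i, g, i, a, i, g, g, g, g, a)
  "igai" → prefix "ig" already present; 2 new (a, i)
  "aiaaiiaia" → 9 new (a, i, a, a, i, i, a, i, a)
  "ggiaii" → prefix "g" already present; 5 new (g, i, a, i, i)
  "gaagiggi" → prefix "g" already present; 7 new (a, a, g, i, g, g, i)
  "ggagiag" → prefix "gg" already present; 5 new (a, g, i, a, g)
  "gaaiagig" → prefix "gaa" already present; 5 new (i, a, g, i, g)
  "giia" → prefix "gii" already present; 1 new (a)
  "iaggiaga" → prefix "i" already present; 7 new (a, g, g, i, a, g, a)
  "igagaagiiga" → prefix "iga" already present; 8 new (g, a, a, g, i, i, g, a)
  "aiai" → prefix "aia" already present; 1 new (i)
  "aaaga" → prefix "a" already present; 4 new (a, a, g, a)
  "iaigaaag" → prefix "ia" already present; 6 new (i, g, a, a, a, g)
  "aaggagga" → prefix "aa" already present; 6 new (g, g, a, g, g, a)
Total nodes = 11 + 10 + 2 + 9 + 5 + 7 + 5 + 5 + 1 + 7 + 8 + 1 + 4 + 6 + 6 = 87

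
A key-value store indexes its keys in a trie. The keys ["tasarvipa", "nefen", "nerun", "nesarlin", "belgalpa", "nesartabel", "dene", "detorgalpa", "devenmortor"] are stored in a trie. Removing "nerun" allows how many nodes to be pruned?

After clearing the end-marker at "nerun", prune upward until reaching a node still needed by another word.
The suffix "run" (3 nodes) is used only by "nerun"; the node for "ne" still has the child "f", so pruning stops there.
Nodes removed: 3

3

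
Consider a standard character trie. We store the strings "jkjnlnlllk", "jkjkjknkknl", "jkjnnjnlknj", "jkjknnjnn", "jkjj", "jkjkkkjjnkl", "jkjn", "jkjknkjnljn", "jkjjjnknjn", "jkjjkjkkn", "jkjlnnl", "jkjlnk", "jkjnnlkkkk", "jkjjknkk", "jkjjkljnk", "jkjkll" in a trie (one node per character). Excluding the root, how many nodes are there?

74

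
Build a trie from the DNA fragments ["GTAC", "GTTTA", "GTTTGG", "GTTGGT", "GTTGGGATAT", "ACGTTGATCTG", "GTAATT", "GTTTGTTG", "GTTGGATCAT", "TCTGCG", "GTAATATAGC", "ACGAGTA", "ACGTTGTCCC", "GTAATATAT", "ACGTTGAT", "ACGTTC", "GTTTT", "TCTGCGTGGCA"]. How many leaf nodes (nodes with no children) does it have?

Leaves are exactly the stored words that no other stored word extends.
Those words: "ACGAGTA", "ACGTTC", "ACGTTGATCTG", "ACGTTGTCCC", "GTAATATAGC", "GTAATATAT", "GTAATT", "GTAC", "GTTGGATCAT", "GTTGGGATAT", "GTTGGT", "GTTTA", "GTTTGG", "GTTTGTTG", "GTTTT", "TCTGCGTGGCA"
Leaf count: 16

16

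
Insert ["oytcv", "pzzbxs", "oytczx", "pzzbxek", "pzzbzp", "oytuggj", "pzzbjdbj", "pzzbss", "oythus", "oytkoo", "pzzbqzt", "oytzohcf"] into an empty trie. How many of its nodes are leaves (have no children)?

A leaf is a node with no children — equivalently, the end of a word that is not a proper prefix of any other stored word.
Those words: "oytcv", "oytczx", "oythus", "oytkoo", "oytuggj", "oytzohcf", "pzzbjdbj", "pzzbqzt", "pzzbss", "pzzbxek", "pzzbxs", "pzzbzp"
Leaf count: 12

12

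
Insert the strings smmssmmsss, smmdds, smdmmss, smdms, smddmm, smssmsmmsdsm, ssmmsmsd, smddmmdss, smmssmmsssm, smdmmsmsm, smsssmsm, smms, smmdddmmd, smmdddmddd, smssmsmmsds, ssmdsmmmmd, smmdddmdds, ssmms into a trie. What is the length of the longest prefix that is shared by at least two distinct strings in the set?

11

Equivalently: take the maximum, over all pairs, of their longest common prefix length.
e.g. "smssmsmmsds" and "smssmsmmsdsm" share the prefix "smssmsmmsds" of length 11; no pair shares a longer one.
Longest shared-prefix length: 11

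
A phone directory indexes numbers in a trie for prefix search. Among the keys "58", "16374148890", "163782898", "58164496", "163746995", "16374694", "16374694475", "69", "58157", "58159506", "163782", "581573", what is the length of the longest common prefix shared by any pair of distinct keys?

Look for the deepest trie node that still has at least two words in its subtree.
"16374694" and "16374694475" agree on "16374694" (8 characters) before diverging; nothing deeper is shared.
Longest shared-prefix length: 8

8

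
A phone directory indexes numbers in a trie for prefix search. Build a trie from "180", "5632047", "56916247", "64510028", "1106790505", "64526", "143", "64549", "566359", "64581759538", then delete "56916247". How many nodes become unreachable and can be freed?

6

After clearing the end-marker at "56916247", prune upward until reaching a node still needed by another word.
The suffix "916247" (6 nodes) is used only by "56916247"; the node for "56" still has the child "3", so pruning stops there.
Nodes removed: 6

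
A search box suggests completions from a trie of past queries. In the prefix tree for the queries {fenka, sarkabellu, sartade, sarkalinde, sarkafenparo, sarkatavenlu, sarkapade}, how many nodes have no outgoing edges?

7

A leaf is a node with no children — equivalently, the end of a word that is not a proper prefix of any other stored word.
Those words: "fenka", "sarkabellu", "sarkafenparo", "sarkalinde", "sarkapade", "sarkatavenlu", "sartade"
Leaf count: 7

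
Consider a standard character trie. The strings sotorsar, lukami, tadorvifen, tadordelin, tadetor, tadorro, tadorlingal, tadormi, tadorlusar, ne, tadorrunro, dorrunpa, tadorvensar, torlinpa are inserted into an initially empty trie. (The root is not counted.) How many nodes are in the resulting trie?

For each word, the new-node count is its length minus the longest prefix already in the trie:
  "sotorsar" → 8 new (s, o, t, o, r, s, a, r)
  "lukami" → 6 new (l, u, k, a, m, i)
  "tadorvifen" → 10 new (t, a, d, o, r, v, i, f, e, n)
  "tadordelin" → prefix "tador" already present; 5 new (d, e, l, i, n)
  "tadetor" → prefix "tad" already present; 4 new (e, t, o, r)
  "tadorro" → prefix "tador" already present; 2 new (r, o)
  "tadorlingal" → prefix "tador" already present; 6 new (l, i, n, g, a, l)
  "tadormi" → prefix "tador" already present; 2 new (m, i)
  "tadorlusar" → prefix "tadorl" already present; 4 new (u, s, a, r)
  "ne" → 2 new (n, e)
  "tadorrunro" → prefix "tadorr" already present; 4 new (u, n, r, o)
  "dorrunpa" → 8 new (d, o, r, r, u, n, p, a)
  "tadorvensar" → prefix "tadorv" already present; 5 new (e, n, s, a, r)
  "torlinpa" → prefix "t" already present; 7 new (o, r, l, i, n, p, a)
Total nodes = 8 + 6 + 10 + 5 + 4 + 2 + 6 + 2 + 4 + 2 + 4 + 8 + 5 + 7 = 73

73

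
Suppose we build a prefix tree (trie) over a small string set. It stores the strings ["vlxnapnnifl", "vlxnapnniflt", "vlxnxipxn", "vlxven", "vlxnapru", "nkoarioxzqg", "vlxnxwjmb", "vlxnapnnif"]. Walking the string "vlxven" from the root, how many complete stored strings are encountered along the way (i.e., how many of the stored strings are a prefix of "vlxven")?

Traverse "vlxven" character by character; count nodes along the way that are marked as word ends.
Prefixes of the query that are stored words: "vlxven"
Count: 1

1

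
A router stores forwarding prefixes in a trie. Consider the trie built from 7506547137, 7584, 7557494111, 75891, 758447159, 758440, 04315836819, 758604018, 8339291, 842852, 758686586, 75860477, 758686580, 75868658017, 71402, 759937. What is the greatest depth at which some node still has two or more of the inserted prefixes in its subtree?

The deepest shared node is where two words last agree before diverging.
e.g. "758686580" and "75868658017" share the prefix "758686580" of length 9; no pair shares a longer one.
Longest shared-prefix length: 9

9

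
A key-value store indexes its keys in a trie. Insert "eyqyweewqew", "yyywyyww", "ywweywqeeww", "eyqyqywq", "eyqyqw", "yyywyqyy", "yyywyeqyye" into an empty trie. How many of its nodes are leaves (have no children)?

Leaves are exactly the stored words that no other stored word extends.
Those words: "eyqyqw", "eyqyqywq", "eyqyweewqew", "ywweywqeeww", "yyywyeqyye", "yyywyqyy", "yyywyyww"
Leaf count: 7

7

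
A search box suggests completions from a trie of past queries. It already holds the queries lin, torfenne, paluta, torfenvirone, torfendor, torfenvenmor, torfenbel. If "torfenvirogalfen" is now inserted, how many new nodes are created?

"torfenviro" is already a path in the trie; the remaining "galfen" must be added.
So 16 − 10 = 6 new nodes.

6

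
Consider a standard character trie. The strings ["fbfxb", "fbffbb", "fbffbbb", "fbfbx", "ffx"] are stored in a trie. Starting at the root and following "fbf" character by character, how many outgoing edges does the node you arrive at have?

Walk "fbf" from the root, arriving at one node.
Distinct next characters after "fbf": b, f, x.
That node has 3 child edges.

3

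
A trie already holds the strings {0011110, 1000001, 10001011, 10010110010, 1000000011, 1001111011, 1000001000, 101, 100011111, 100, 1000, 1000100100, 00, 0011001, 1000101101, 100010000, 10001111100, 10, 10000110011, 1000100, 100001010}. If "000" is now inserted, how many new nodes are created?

1

The longest prefix of "000" already in the trie is "00" (length 2).
New nodes needed: |"000"| − 2 = 3 − 2 = 1.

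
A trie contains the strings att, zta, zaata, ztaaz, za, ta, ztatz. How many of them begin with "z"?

5

Filter for entries beginning with "z":
Matches: "za", "zaata", "zta", "ztaaz", "ztatz"
Count: 5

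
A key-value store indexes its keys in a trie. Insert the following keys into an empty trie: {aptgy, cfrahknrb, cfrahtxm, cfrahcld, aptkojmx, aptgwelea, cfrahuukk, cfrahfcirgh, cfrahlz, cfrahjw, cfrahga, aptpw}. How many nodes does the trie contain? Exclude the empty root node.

Insert word by word; a character creates a node only if that edge doesn't already exist:
  "aptgy" → 5 new (a, p, t, g, y)
  "cfrahknrb" → 9 new (c, f, r, a, h, k, n, r, b)
  "cfrahtxm" → prefix "cfrah" already present; 3 new (t, x, m)
  "cfrahcld" → prefix "cfrah" already present; 3 new (c, l, d)
  "aptkojmx" → prefix "apt" already present; 5 new (k, o, j, m, x)
  "aptgwelea" → prefix "aptg" already present; 5 new (w, e, l, e, a)
  "cfrahuukk" → prefix "cfrah" already present; 4 new (u, u, k, k)
  "cfrahfcirgh" → prefix "cfrah" already present; 6 new (f, c, i, r, g, h)
  "cfrahlz" → prefix "cfrah" already present; 2 new (l, z)
  "cfrahjw" → prefix "cfrah" already present; 2 new (j, w)
  "cfrahga" → prefix "cfrah" already present; 2 new (g, a)
  "aptpw" → prefix "apt" already present; 2 new (p, w)
Total nodes = 5 + 9 + 3 + 3 + 5 + 5 + 4 + 6 + 2 + 2 + 2 + 2 = 48

48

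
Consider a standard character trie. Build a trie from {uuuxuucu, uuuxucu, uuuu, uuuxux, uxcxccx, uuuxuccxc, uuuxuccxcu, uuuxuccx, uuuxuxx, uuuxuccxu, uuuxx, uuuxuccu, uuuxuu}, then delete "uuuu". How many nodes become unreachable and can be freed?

1

After clearing the end-marker at "uuuu", prune upward until reaching a node still needed by another word.
The suffix "u" (1 node) is used only by "uuuu"; the node for "uuu" still has the child "x", so pruning stops there.
Nodes removed: 1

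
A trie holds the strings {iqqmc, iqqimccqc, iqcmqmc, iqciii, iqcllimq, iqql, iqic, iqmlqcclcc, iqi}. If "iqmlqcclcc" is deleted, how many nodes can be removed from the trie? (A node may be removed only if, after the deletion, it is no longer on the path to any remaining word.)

8

A node on "iqmlqcclcc"'s path can go only if nothing else ends at it or branches off below it.
The suffix "mlqcclcc" (8 nodes) is used only by "iqmlqcclcc"; the node for "iq" still has the child "q", so pruning stops there.
Nodes removed: 8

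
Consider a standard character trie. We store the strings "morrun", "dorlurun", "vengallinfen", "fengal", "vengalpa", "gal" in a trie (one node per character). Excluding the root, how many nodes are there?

37

Insert word by word; a character creates a node only if that edge doesn't already exist:
  "morrun" → 6 new (m, o, r, r, u, n)
  "dorlurun" → 8 new (d, o, r, l, u, r, u, n)
  "vengallinfen" → 12 new (v, e, n, g, a, l, l, i, n, f, e, n)
  "fengal" → 6 new (f, e, n, g, a, l)
  "vengalpa" → prefix "vengal" already present; 2 new (p, a)
  "gal" → 3 new (g, a, l)
Total nodes = 6 + 8 + 12 + 6 + 2 + 3 = 37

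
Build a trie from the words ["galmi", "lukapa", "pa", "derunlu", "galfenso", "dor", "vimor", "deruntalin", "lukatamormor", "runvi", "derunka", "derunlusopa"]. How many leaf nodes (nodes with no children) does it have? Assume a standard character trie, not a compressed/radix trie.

11

A leaf is a node with no children — equivalently, the end of a word that is not a proper prefix of any other stored word.
Those words: "derunka", "derunlusopa", "deruntalin", "dor", "galfenso", "galmi", "lukapa", "lukatamormor", "pa", "runvi", "vimor"
Leaf count: 11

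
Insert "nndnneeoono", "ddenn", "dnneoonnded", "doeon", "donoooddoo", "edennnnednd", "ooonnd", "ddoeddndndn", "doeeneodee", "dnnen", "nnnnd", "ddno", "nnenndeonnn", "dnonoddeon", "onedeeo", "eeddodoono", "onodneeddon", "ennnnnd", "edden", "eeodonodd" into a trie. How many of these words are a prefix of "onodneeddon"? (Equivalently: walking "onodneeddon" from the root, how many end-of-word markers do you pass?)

1

Check each prefix of "onodneeddon" against the stored set — each match is an end-marker on the path.
Prefixes of the query that are stored words: "onodneeddon"
Count: 1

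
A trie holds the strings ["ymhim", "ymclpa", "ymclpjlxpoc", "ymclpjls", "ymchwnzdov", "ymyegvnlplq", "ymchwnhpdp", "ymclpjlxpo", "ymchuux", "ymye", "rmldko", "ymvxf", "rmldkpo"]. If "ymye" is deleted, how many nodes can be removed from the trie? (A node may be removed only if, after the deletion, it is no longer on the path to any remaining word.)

After clearing the end-marker at "ymye", prune upward until reaching a node still needed by another word.
Every node on "ymye" is still needed (e.g. by "ymyegvnlplq"), so nothing is freed.
Nodes removed: 0

0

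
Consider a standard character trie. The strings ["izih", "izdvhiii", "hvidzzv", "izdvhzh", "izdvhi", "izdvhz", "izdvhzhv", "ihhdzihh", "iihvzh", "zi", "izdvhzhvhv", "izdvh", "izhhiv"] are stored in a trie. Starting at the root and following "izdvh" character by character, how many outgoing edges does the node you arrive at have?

2

The children of the "izdvh" node are the distinct next characters among strings starting with "izdvh".
Characters that immediately follow "izdvh" among the stored strings: {i, z}.
That node has 2 child edges.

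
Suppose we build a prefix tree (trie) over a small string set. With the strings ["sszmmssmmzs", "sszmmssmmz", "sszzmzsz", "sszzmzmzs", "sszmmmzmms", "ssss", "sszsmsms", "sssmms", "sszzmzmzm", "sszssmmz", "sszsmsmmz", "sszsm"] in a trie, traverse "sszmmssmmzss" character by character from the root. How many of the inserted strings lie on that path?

Traverse "sszmmssmmzss" character by character; count nodes along the way that are marked as word ends.
Prefixes of the query that are stored words: "sszmmssmmz", "sszmmssmmzs"
Count: 2

2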